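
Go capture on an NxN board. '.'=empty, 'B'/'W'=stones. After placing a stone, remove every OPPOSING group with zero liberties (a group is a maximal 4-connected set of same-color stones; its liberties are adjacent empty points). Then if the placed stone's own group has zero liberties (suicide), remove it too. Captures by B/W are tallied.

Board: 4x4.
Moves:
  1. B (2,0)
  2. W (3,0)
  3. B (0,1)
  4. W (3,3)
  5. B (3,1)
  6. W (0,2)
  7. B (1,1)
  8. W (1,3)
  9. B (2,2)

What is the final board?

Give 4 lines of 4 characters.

Move 1: B@(2,0) -> caps B=0 W=0
Move 2: W@(3,0) -> caps B=0 W=0
Move 3: B@(0,1) -> caps B=0 W=0
Move 4: W@(3,3) -> caps B=0 W=0
Move 5: B@(3,1) -> caps B=1 W=0
Move 6: W@(0,2) -> caps B=1 W=0
Move 7: B@(1,1) -> caps B=1 W=0
Move 8: W@(1,3) -> caps B=1 W=0
Move 9: B@(2,2) -> caps B=1 W=0

Answer: .BW.
.B.W
B.B.
.B.W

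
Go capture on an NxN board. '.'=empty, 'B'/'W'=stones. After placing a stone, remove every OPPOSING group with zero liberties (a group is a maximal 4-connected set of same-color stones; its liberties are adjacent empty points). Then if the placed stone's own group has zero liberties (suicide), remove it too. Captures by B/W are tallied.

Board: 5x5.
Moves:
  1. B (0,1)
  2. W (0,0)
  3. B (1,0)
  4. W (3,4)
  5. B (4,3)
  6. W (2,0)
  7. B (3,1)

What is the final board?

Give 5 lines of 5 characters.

Move 1: B@(0,1) -> caps B=0 W=0
Move 2: W@(0,0) -> caps B=0 W=0
Move 3: B@(1,0) -> caps B=1 W=0
Move 4: W@(3,4) -> caps B=1 W=0
Move 5: B@(4,3) -> caps B=1 W=0
Move 6: W@(2,0) -> caps B=1 W=0
Move 7: B@(3,1) -> caps B=1 W=0

Answer: .B...
B....
W....
.B..W
...B.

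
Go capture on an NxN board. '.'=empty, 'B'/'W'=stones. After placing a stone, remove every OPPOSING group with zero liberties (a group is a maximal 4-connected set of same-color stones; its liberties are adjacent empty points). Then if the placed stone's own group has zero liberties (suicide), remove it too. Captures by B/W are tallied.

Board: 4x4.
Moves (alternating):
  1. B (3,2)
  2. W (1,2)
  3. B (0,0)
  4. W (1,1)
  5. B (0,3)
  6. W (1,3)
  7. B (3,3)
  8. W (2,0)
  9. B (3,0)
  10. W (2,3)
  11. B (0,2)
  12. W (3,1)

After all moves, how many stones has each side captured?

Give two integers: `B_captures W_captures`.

Move 1: B@(3,2) -> caps B=0 W=0
Move 2: W@(1,2) -> caps B=0 W=0
Move 3: B@(0,0) -> caps B=0 W=0
Move 4: W@(1,1) -> caps B=0 W=0
Move 5: B@(0,3) -> caps B=0 W=0
Move 6: W@(1,3) -> caps B=0 W=0
Move 7: B@(3,3) -> caps B=0 W=0
Move 8: W@(2,0) -> caps B=0 W=0
Move 9: B@(3,0) -> caps B=0 W=0
Move 10: W@(2,3) -> caps B=0 W=0
Move 11: B@(0,2) -> caps B=0 W=0
Move 12: W@(3,1) -> caps B=0 W=1

Answer: 0 1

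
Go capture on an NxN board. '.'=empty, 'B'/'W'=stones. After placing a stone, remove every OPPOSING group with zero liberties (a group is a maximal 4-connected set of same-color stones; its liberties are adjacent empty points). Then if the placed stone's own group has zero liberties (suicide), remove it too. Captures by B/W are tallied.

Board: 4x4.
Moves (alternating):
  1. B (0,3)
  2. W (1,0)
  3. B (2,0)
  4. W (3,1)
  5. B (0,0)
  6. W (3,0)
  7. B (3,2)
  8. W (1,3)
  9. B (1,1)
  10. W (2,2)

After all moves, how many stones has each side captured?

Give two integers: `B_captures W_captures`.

Move 1: B@(0,3) -> caps B=0 W=0
Move 2: W@(1,0) -> caps B=0 W=0
Move 3: B@(2,0) -> caps B=0 W=0
Move 4: W@(3,1) -> caps B=0 W=0
Move 5: B@(0,0) -> caps B=0 W=0
Move 6: W@(3,0) -> caps B=0 W=0
Move 7: B@(3,2) -> caps B=0 W=0
Move 8: W@(1,3) -> caps B=0 W=0
Move 9: B@(1,1) -> caps B=1 W=0
Move 10: W@(2,2) -> caps B=1 W=0

Answer: 1 0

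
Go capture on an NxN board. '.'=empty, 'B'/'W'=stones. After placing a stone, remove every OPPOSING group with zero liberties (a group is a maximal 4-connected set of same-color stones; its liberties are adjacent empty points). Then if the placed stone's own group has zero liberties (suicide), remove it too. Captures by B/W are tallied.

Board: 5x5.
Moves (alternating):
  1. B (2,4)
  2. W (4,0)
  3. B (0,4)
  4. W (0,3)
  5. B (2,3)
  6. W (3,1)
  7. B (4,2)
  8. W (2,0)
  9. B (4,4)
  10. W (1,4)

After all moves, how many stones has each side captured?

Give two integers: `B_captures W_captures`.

Answer: 0 1

Derivation:
Move 1: B@(2,4) -> caps B=0 W=0
Move 2: W@(4,0) -> caps B=0 W=0
Move 3: B@(0,4) -> caps B=0 W=0
Move 4: W@(0,3) -> caps B=0 W=0
Move 5: B@(2,3) -> caps B=0 W=0
Move 6: W@(3,1) -> caps B=0 W=0
Move 7: B@(4,2) -> caps B=0 W=0
Move 8: W@(2,0) -> caps B=0 W=0
Move 9: B@(4,4) -> caps B=0 W=0
Move 10: W@(1,4) -> caps B=0 W=1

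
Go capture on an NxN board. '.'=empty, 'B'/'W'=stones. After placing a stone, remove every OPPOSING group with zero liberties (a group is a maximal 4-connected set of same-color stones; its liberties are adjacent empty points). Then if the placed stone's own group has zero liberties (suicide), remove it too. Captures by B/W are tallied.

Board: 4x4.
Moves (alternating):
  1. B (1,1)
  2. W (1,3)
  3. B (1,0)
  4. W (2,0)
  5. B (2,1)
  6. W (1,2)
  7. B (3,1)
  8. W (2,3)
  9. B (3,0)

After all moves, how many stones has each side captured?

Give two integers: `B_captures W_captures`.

Move 1: B@(1,1) -> caps B=0 W=0
Move 2: W@(1,3) -> caps B=0 W=0
Move 3: B@(1,0) -> caps B=0 W=0
Move 4: W@(2,0) -> caps B=0 W=0
Move 5: B@(2,1) -> caps B=0 W=0
Move 6: W@(1,2) -> caps B=0 W=0
Move 7: B@(3,1) -> caps B=0 W=0
Move 8: W@(2,3) -> caps B=0 W=0
Move 9: B@(3,0) -> caps B=1 W=0

Answer: 1 0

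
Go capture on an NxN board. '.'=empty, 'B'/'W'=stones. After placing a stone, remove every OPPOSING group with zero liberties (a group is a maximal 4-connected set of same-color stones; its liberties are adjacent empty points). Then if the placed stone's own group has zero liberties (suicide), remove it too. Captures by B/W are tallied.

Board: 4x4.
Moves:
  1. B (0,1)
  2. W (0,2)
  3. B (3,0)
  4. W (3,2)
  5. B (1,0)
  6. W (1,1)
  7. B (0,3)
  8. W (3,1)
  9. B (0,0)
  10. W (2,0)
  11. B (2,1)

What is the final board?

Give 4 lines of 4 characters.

Move 1: B@(0,1) -> caps B=0 W=0
Move 2: W@(0,2) -> caps B=0 W=0
Move 3: B@(3,0) -> caps B=0 W=0
Move 4: W@(3,2) -> caps B=0 W=0
Move 5: B@(1,0) -> caps B=0 W=0
Move 6: W@(1,1) -> caps B=0 W=0
Move 7: B@(0,3) -> caps B=0 W=0
Move 8: W@(3,1) -> caps B=0 W=0
Move 9: B@(0,0) -> caps B=0 W=0
Move 10: W@(2,0) -> caps B=0 W=4
Move 11: B@(2,1) -> caps B=0 W=4

Answer: ..WB
.W..
WB..
.WW.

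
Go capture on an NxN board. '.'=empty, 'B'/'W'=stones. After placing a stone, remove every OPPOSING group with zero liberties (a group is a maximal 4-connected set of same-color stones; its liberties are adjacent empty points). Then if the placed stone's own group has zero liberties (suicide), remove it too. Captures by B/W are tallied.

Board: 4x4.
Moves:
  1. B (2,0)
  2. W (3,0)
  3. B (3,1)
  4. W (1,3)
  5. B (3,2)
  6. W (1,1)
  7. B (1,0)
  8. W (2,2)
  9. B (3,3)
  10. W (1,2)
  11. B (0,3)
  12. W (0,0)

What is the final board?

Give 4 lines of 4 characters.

Answer: W..B
BWWW
B.W.
.BBB

Derivation:
Move 1: B@(2,0) -> caps B=0 W=0
Move 2: W@(3,0) -> caps B=0 W=0
Move 3: B@(3,1) -> caps B=1 W=0
Move 4: W@(1,3) -> caps B=1 W=0
Move 5: B@(3,2) -> caps B=1 W=0
Move 6: W@(1,1) -> caps B=1 W=0
Move 7: B@(1,0) -> caps B=1 W=0
Move 8: W@(2,2) -> caps B=1 W=0
Move 9: B@(3,3) -> caps B=1 W=0
Move 10: W@(1,2) -> caps B=1 W=0
Move 11: B@(0,3) -> caps B=1 W=0
Move 12: W@(0,0) -> caps B=1 W=0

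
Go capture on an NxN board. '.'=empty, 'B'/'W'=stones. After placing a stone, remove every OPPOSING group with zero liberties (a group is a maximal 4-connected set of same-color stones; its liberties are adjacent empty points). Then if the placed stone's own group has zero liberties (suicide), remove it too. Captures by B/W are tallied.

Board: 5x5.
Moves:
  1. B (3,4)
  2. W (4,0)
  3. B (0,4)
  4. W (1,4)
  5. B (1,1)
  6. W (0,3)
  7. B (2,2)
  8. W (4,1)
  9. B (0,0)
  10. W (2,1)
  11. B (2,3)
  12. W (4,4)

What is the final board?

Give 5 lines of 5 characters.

Move 1: B@(3,4) -> caps B=0 W=0
Move 2: W@(4,0) -> caps B=0 W=0
Move 3: B@(0,4) -> caps B=0 W=0
Move 4: W@(1,4) -> caps B=0 W=0
Move 5: B@(1,1) -> caps B=0 W=0
Move 6: W@(0,3) -> caps B=0 W=1
Move 7: B@(2,2) -> caps B=0 W=1
Move 8: W@(4,1) -> caps B=0 W=1
Move 9: B@(0,0) -> caps B=0 W=1
Move 10: W@(2,1) -> caps B=0 W=1
Move 11: B@(2,3) -> caps B=0 W=1
Move 12: W@(4,4) -> caps B=0 W=1

Answer: B..W.
.B..W
.WBB.
....B
WW..W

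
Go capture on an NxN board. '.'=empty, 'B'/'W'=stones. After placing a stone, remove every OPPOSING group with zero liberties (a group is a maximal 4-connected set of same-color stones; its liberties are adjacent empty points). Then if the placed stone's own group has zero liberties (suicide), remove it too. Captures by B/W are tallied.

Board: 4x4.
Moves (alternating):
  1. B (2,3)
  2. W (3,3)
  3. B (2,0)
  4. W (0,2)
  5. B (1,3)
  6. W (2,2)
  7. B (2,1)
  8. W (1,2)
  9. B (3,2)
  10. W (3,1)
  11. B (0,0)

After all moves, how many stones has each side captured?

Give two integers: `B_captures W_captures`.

Answer: 1 0

Derivation:
Move 1: B@(2,3) -> caps B=0 W=0
Move 2: W@(3,3) -> caps B=0 W=0
Move 3: B@(2,0) -> caps B=0 W=0
Move 4: W@(0,2) -> caps B=0 W=0
Move 5: B@(1,3) -> caps B=0 W=0
Move 6: W@(2,2) -> caps B=0 W=0
Move 7: B@(2,1) -> caps B=0 W=0
Move 8: W@(1,2) -> caps B=0 W=0
Move 9: B@(3,2) -> caps B=1 W=0
Move 10: W@(3,1) -> caps B=1 W=0
Move 11: B@(0,0) -> caps B=1 W=0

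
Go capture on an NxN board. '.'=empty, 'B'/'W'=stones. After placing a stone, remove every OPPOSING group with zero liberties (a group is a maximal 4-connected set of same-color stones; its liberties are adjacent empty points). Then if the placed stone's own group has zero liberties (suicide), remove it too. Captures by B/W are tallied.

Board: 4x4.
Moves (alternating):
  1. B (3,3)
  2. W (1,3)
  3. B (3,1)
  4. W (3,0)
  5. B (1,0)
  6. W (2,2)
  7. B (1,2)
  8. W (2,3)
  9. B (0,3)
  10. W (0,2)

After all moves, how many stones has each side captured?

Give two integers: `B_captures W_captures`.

Move 1: B@(3,3) -> caps B=0 W=0
Move 2: W@(1,3) -> caps B=0 W=0
Move 3: B@(3,1) -> caps B=0 W=0
Move 4: W@(3,0) -> caps B=0 W=0
Move 5: B@(1,0) -> caps B=0 W=0
Move 6: W@(2,2) -> caps B=0 W=0
Move 7: B@(1,2) -> caps B=0 W=0
Move 8: W@(2,3) -> caps B=0 W=0
Move 9: B@(0,3) -> caps B=0 W=0
Move 10: W@(0,2) -> caps B=0 W=1

Answer: 0 1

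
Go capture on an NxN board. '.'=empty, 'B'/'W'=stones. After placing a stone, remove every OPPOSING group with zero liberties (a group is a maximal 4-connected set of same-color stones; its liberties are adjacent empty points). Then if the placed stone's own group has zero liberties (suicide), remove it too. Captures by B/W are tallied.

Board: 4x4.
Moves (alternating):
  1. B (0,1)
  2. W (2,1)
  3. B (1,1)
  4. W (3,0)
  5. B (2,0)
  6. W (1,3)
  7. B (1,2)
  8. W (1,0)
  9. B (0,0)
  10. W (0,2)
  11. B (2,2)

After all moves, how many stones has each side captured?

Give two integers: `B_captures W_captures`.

Move 1: B@(0,1) -> caps B=0 W=0
Move 2: W@(2,1) -> caps B=0 W=0
Move 3: B@(1,1) -> caps B=0 W=0
Move 4: W@(3,0) -> caps B=0 W=0
Move 5: B@(2,0) -> caps B=0 W=0
Move 6: W@(1,3) -> caps B=0 W=0
Move 7: B@(1,2) -> caps B=0 W=0
Move 8: W@(1,0) -> caps B=0 W=1
Move 9: B@(0,0) -> caps B=0 W=1
Move 10: W@(0,2) -> caps B=0 W=1
Move 11: B@(2,2) -> caps B=0 W=1

Answer: 0 1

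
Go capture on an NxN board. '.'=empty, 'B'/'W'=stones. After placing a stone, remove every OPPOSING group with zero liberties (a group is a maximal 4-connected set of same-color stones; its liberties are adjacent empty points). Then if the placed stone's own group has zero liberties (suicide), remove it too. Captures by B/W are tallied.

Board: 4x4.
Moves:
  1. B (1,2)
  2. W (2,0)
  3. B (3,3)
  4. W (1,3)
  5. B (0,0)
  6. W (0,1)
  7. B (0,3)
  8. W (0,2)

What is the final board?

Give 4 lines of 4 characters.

Answer: BWW.
..BW
W...
...B

Derivation:
Move 1: B@(1,2) -> caps B=0 W=0
Move 2: W@(2,0) -> caps B=0 W=0
Move 3: B@(3,3) -> caps B=0 W=0
Move 4: W@(1,3) -> caps B=0 W=0
Move 5: B@(0,0) -> caps B=0 W=0
Move 6: W@(0,1) -> caps B=0 W=0
Move 7: B@(0,3) -> caps B=0 W=0
Move 8: W@(0,2) -> caps B=0 W=1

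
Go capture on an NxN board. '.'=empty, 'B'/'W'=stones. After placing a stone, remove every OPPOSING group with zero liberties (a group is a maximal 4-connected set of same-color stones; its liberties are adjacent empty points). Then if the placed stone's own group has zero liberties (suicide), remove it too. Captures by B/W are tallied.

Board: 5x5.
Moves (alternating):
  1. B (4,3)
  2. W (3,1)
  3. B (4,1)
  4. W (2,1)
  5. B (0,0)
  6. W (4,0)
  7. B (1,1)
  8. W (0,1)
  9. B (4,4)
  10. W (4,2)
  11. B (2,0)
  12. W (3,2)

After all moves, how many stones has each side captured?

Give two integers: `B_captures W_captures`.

Move 1: B@(4,3) -> caps B=0 W=0
Move 2: W@(3,1) -> caps B=0 W=0
Move 3: B@(4,1) -> caps B=0 W=0
Move 4: W@(2,1) -> caps B=0 W=0
Move 5: B@(0,0) -> caps B=0 W=0
Move 6: W@(4,0) -> caps B=0 W=0
Move 7: B@(1,1) -> caps B=0 W=0
Move 8: W@(0,1) -> caps B=0 W=0
Move 9: B@(4,4) -> caps B=0 W=0
Move 10: W@(4,2) -> caps B=0 W=1
Move 11: B@(2,0) -> caps B=0 W=1
Move 12: W@(3,2) -> caps B=0 W=1

Answer: 0 1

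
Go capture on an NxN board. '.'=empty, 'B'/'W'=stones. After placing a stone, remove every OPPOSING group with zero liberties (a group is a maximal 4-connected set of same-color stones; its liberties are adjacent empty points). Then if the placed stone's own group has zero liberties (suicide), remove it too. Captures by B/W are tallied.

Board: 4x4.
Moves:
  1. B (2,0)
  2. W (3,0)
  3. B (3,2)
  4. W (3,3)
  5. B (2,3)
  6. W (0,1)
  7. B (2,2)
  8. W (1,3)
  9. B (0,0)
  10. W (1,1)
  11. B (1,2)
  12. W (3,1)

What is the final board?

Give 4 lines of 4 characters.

Move 1: B@(2,0) -> caps B=0 W=0
Move 2: W@(3,0) -> caps B=0 W=0
Move 3: B@(3,2) -> caps B=0 W=0
Move 4: W@(3,3) -> caps B=0 W=0
Move 5: B@(2,3) -> caps B=1 W=0
Move 6: W@(0,1) -> caps B=1 W=0
Move 7: B@(2,2) -> caps B=1 W=0
Move 8: W@(1,3) -> caps B=1 W=0
Move 9: B@(0,0) -> caps B=1 W=0
Move 10: W@(1,1) -> caps B=1 W=0
Move 11: B@(1,2) -> caps B=1 W=0
Move 12: W@(3,1) -> caps B=1 W=0

Answer: BW..
.WBW
B.BB
WWB.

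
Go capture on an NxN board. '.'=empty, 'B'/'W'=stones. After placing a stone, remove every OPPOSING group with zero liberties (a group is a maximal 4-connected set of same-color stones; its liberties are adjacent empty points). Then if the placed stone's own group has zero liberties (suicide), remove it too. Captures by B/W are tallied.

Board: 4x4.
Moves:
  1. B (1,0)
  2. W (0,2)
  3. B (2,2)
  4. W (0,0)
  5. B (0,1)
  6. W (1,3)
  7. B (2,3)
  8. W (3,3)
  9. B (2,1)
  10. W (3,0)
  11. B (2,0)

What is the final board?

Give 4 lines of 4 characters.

Answer: .BW.
B..W
BBBB
W..W

Derivation:
Move 1: B@(1,0) -> caps B=0 W=0
Move 2: W@(0,2) -> caps B=0 W=0
Move 3: B@(2,2) -> caps B=0 W=0
Move 4: W@(0,0) -> caps B=0 W=0
Move 5: B@(0,1) -> caps B=1 W=0
Move 6: W@(1,3) -> caps B=1 W=0
Move 7: B@(2,3) -> caps B=1 W=0
Move 8: W@(3,3) -> caps B=1 W=0
Move 9: B@(2,1) -> caps B=1 W=0
Move 10: W@(3,0) -> caps B=1 W=0
Move 11: B@(2,0) -> caps B=1 W=0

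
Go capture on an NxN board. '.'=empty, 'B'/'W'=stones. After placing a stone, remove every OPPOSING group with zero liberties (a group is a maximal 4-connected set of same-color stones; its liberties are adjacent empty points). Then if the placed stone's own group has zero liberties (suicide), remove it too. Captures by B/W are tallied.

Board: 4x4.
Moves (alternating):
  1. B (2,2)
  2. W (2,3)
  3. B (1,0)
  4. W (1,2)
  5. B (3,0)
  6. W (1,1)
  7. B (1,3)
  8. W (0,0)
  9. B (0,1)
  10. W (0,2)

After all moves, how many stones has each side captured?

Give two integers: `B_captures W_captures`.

Answer: 1 0

Derivation:
Move 1: B@(2,2) -> caps B=0 W=0
Move 2: W@(2,3) -> caps B=0 W=0
Move 3: B@(1,0) -> caps B=0 W=0
Move 4: W@(1,2) -> caps B=0 W=0
Move 5: B@(3,0) -> caps B=0 W=0
Move 6: W@(1,1) -> caps B=0 W=0
Move 7: B@(1,3) -> caps B=0 W=0
Move 8: W@(0,0) -> caps B=0 W=0
Move 9: B@(0,1) -> caps B=1 W=0
Move 10: W@(0,2) -> caps B=1 W=0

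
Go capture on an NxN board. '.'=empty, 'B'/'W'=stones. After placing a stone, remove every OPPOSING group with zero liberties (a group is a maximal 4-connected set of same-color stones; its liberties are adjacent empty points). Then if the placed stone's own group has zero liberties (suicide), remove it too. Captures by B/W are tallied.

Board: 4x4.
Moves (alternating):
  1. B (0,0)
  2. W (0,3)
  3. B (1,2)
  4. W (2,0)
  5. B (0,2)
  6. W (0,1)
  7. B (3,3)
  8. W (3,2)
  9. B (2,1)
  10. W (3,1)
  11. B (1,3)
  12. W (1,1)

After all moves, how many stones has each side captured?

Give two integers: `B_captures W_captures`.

Move 1: B@(0,0) -> caps B=0 W=0
Move 2: W@(0,3) -> caps B=0 W=0
Move 3: B@(1,2) -> caps B=0 W=0
Move 4: W@(2,0) -> caps B=0 W=0
Move 5: B@(0,2) -> caps B=0 W=0
Move 6: W@(0,1) -> caps B=0 W=0
Move 7: B@(3,3) -> caps B=0 W=0
Move 8: W@(3,2) -> caps B=0 W=0
Move 9: B@(2,1) -> caps B=0 W=0
Move 10: W@(3,1) -> caps B=0 W=0
Move 11: B@(1,3) -> caps B=1 W=0
Move 12: W@(1,1) -> caps B=1 W=0

Answer: 1 0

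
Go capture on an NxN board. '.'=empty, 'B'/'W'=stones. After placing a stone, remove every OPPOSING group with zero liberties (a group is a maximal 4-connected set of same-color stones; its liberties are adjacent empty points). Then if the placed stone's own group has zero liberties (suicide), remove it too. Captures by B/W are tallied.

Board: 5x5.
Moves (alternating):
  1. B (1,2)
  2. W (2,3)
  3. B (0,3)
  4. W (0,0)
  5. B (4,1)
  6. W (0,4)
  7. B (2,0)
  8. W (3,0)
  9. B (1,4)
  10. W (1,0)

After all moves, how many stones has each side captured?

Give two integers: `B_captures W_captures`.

Move 1: B@(1,2) -> caps B=0 W=0
Move 2: W@(2,3) -> caps B=0 W=0
Move 3: B@(0,3) -> caps B=0 W=0
Move 4: W@(0,0) -> caps B=0 W=0
Move 5: B@(4,1) -> caps B=0 W=0
Move 6: W@(0,4) -> caps B=0 W=0
Move 7: B@(2,0) -> caps B=0 W=0
Move 8: W@(3,0) -> caps B=0 W=0
Move 9: B@(1,4) -> caps B=1 W=0
Move 10: W@(1,0) -> caps B=1 W=0

Answer: 1 0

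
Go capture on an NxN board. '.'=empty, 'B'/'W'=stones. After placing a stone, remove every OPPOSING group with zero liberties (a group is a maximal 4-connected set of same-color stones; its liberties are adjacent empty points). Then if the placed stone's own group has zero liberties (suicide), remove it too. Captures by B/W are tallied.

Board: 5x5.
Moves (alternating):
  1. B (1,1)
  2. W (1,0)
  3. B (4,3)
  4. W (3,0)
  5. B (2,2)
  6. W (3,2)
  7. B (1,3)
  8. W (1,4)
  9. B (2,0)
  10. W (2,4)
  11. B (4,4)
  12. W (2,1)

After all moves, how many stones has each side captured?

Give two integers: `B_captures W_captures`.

Answer: 0 1

Derivation:
Move 1: B@(1,1) -> caps B=0 W=0
Move 2: W@(1,0) -> caps B=0 W=0
Move 3: B@(4,3) -> caps B=0 W=0
Move 4: W@(3,0) -> caps B=0 W=0
Move 5: B@(2,2) -> caps B=0 W=0
Move 6: W@(3,2) -> caps B=0 W=0
Move 7: B@(1,3) -> caps B=0 W=0
Move 8: W@(1,4) -> caps B=0 W=0
Move 9: B@(2,0) -> caps B=0 W=0
Move 10: W@(2,4) -> caps B=0 W=0
Move 11: B@(4,4) -> caps B=0 W=0
Move 12: W@(2,1) -> caps B=0 W=1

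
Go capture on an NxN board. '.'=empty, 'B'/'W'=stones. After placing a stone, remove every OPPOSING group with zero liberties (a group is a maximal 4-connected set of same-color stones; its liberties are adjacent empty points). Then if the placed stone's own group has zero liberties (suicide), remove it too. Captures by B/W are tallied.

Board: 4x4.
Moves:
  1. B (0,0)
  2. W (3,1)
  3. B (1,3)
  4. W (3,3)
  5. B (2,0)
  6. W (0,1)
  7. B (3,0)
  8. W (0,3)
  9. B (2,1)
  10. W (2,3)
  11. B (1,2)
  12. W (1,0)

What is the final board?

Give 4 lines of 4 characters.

Answer: .W.W
W.BB
BB.W
BW.W

Derivation:
Move 1: B@(0,0) -> caps B=0 W=0
Move 2: W@(3,1) -> caps B=0 W=0
Move 3: B@(1,3) -> caps B=0 W=0
Move 4: W@(3,3) -> caps B=0 W=0
Move 5: B@(2,0) -> caps B=0 W=0
Move 6: W@(0,1) -> caps B=0 W=0
Move 7: B@(3,0) -> caps B=0 W=0
Move 8: W@(0,3) -> caps B=0 W=0
Move 9: B@(2,1) -> caps B=0 W=0
Move 10: W@(2,3) -> caps B=0 W=0
Move 11: B@(1,2) -> caps B=0 W=0
Move 12: W@(1,0) -> caps B=0 W=1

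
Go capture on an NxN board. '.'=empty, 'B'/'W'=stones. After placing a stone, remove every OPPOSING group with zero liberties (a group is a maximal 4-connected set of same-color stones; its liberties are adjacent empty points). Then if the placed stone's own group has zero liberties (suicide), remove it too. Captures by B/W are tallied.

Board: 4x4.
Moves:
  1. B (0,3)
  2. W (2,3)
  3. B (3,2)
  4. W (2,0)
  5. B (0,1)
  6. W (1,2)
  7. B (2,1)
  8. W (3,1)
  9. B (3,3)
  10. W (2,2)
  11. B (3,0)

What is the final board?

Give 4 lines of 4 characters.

Answer: .B.B
..W.
WBWW
.W..

Derivation:
Move 1: B@(0,3) -> caps B=0 W=0
Move 2: W@(2,3) -> caps B=0 W=0
Move 3: B@(3,2) -> caps B=0 W=0
Move 4: W@(2,0) -> caps B=0 W=0
Move 5: B@(0,1) -> caps B=0 W=0
Move 6: W@(1,2) -> caps B=0 W=0
Move 7: B@(2,1) -> caps B=0 W=0
Move 8: W@(3,1) -> caps B=0 W=0
Move 9: B@(3,3) -> caps B=0 W=0
Move 10: W@(2,2) -> caps B=0 W=2
Move 11: B@(3,0) -> caps B=0 W=2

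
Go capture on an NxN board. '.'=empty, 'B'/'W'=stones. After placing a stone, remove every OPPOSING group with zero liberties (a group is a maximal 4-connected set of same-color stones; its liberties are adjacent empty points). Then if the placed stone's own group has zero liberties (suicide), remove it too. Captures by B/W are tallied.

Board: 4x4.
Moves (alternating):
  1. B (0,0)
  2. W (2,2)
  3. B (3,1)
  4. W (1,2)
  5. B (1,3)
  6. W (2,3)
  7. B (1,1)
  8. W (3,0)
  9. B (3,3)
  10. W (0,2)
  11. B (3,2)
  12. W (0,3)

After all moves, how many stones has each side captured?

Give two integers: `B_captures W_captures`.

Move 1: B@(0,0) -> caps B=0 W=0
Move 2: W@(2,2) -> caps B=0 W=0
Move 3: B@(3,1) -> caps B=0 W=0
Move 4: W@(1,2) -> caps B=0 W=0
Move 5: B@(1,3) -> caps B=0 W=0
Move 6: W@(2,3) -> caps B=0 W=0
Move 7: B@(1,1) -> caps B=0 W=0
Move 8: W@(3,0) -> caps B=0 W=0
Move 9: B@(3,3) -> caps B=0 W=0
Move 10: W@(0,2) -> caps B=0 W=0
Move 11: B@(3,2) -> caps B=0 W=0
Move 12: W@(0,3) -> caps B=0 W=1

Answer: 0 1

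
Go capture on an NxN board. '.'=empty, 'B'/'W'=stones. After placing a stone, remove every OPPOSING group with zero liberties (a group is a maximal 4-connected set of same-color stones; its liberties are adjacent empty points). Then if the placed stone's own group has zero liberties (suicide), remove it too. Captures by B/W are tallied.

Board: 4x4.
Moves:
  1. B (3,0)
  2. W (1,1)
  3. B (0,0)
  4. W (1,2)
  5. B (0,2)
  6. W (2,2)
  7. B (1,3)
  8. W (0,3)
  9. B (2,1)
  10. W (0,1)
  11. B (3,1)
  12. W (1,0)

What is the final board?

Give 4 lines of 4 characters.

Move 1: B@(3,0) -> caps B=0 W=0
Move 2: W@(1,1) -> caps B=0 W=0
Move 3: B@(0,0) -> caps B=0 W=0
Move 4: W@(1,2) -> caps B=0 W=0
Move 5: B@(0,2) -> caps B=0 W=0
Move 6: W@(2,2) -> caps B=0 W=0
Move 7: B@(1,3) -> caps B=0 W=0
Move 8: W@(0,3) -> caps B=0 W=0
Move 9: B@(2,1) -> caps B=0 W=0
Move 10: W@(0,1) -> caps B=0 W=0
Move 11: B@(3,1) -> caps B=0 W=0
Move 12: W@(1,0) -> caps B=0 W=1

Answer: .WB.
WWWB
.BW.
BB..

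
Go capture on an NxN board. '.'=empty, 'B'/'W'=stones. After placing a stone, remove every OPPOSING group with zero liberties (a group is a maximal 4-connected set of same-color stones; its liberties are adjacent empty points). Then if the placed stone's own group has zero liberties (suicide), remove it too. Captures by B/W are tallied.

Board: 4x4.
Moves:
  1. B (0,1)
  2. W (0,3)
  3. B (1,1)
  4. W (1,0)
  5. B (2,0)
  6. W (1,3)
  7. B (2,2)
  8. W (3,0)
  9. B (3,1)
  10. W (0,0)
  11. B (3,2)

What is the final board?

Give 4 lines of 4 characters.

Answer: .B.W
.B.W
B.B.
.BB.

Derivation:
Move 1: B@(0,1) -> caps B=0 W=0
Move 2: W@(0,3) -> caps B=0 W=0
Move 3: B@(1,1) -> caps B=0 W=0
Move 4: W@(1,0) -> caps B=0 W=0
Move 5: B@(2,0) -> caps B=0 W=0
Move 6: W@(1,3) -> caps B=0 W=0
Move 7: B@(2,2) -> caps B=0 W=0
Move 8: W@(3,0) -> caps B=0 W=0
Move 9: B@(3,1) -> caps B=1 W=0
Move 10: W@(0,0) -> caps B=1 W=0
Move 11: B@(3,2) -> caps B=1 W=0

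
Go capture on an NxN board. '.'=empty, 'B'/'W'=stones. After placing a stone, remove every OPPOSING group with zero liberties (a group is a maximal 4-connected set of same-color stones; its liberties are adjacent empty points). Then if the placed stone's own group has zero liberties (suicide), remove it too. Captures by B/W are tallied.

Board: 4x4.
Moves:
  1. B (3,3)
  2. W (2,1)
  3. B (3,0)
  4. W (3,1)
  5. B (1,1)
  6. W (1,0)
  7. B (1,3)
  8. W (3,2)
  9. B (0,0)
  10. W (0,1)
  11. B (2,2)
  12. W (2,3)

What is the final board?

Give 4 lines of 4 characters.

Move 1: B@(3,3) -> caps B=0 W=0
Move 2: W@(2,1) -> caps B=0 W=0
Move 3: B@(3,0) -> caps B=0 W=0
Move 4: W@(3,1) -> caps B=0 W=0
Move 5: B@(1,1) -> caps B=0 W=0
Move 6: W@(1,0) -> caps B=0 W=0
Move 7: B@(1,3) -> caps B=0 W=0
Move 8: W@(3,2) -> caps B=0 W=0
Move 9: B@(0,0) -> caps B=0 W=0
Move 10: W@(0,1) -> caps B=0 W=1
Move 11: B@(2,2) -> caps B=0 W=1
Move 12: W@(2,3) -> caps B=0 W=2

Answer: .W..
WB.B
.WBW
BWW.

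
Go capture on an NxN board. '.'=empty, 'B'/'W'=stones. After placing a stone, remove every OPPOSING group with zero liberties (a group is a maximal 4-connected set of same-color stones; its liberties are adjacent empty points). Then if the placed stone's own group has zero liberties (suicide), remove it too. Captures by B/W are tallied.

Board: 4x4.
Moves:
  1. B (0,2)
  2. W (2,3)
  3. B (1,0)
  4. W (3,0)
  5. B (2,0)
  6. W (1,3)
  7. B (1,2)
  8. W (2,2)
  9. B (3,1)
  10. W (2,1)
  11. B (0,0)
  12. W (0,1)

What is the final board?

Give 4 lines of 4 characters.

Answer: BWB.
B.BW
BWWW
.B..

Derivation:
Move 1: B@(0,2) -> caps B=0 W=0
Move 2: W@(2,3) -> caps B=0 W=0
Move 3: B@(1,0) -> caps B=0 W=0
Move 4: W@(3,0) -> caps B=0 W=0
Move 5: B@(2,0) -> caps B=0 W=0
Move 6: W@(1,3) -> caps B=0 W=0
Move 7: B@(1,2) -> caps B=0 W=0
Move 8: W@(2,2) -> caps B=0 W=0
Move 9: B@(3,1) -> caps B=1 W=0
Move 10: W@(2,1) -> caps B=1 W=0
Move 11: B@(0,0) -> caps B=1 W=0
Move 12: W@(0,1) -> caps B=1 W=0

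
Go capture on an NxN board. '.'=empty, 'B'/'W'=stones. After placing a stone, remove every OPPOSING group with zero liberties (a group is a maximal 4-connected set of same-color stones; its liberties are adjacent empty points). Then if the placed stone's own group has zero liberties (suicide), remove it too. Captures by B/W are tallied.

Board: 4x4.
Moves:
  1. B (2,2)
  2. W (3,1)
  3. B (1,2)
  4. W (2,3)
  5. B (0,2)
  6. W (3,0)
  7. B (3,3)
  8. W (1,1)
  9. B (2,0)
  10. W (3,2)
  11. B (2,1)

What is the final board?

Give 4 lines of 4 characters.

Move 1: B@(2,2) -> caps B=0 W=0
Move 2: W@(3,1) -> caps B=0 W=0
Move 3: B@(1,2) -> caps B=0 W=0
Move 4: W@(2,3) -> caps B=0 W=0
Move 5: B@(0,2) -> caps B=0 W=0
Move 6: W@(3,0) -> caps B=0 W=0
Move 7: B@(3,3) -> caps B=0 W=0
Move 8: W@(1,1) -> caps B=0 W=0
Move 9: B@(2,0) -> caps B=0 W=0
Move 10: W@(3,2) -> caps B=0 W=1
Move 11: B@(2,1) -> caps B=0 W=1

Answer: ..B.
.WB.
BBBW
WWW.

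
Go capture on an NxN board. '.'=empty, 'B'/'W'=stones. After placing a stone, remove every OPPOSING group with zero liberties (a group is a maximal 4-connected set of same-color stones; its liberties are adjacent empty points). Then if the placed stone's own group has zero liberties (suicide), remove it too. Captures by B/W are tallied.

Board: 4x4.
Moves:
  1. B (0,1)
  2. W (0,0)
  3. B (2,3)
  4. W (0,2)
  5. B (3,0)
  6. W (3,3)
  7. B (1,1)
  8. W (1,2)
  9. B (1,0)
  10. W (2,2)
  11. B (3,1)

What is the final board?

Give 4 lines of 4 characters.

Move 1: B@(0,1) -> caps B=0 W=0
Move 2: W@(0,0) -> caps B=0 W=0
Move 3: B@(2,3) -> caps B=0 W=0
Move 4: W@(0,2) -> caps B=0 W=0
Move 5: B@(3,0) -> caps B=0 W=0
Move 6: W@(3,3) -> caps B=0 W=0
Move 7: B@(1,1) -> caps B=0 W=0
Move 8: W@(1,2) -> caps B=0 W=0
Move 9: B@(1,0) -> caps B=1 W=0
Move 10: W@(2,2) -> caps B=1 W=0
Move 11: B@(3,1) -> caps B=1 W=0

Answer: .BW.
BBW.
..WB
BB.W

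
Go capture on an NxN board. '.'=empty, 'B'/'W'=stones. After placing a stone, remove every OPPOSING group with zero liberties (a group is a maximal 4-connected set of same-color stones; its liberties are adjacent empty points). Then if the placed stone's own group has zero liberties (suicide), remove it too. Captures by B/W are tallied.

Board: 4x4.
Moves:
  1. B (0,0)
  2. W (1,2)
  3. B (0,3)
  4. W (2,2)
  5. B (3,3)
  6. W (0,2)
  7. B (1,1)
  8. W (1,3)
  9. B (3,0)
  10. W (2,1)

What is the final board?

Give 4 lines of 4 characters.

Answer: B.W.
.BWW
.WW.
B..B

Derivation:
Move 1: B@(0,0) -> caps B=0 W=0
Move 2: W@(1,2) -> caps B=0 W=0
Move 3: B@(0,3) -> caps B=0 W=0
Move 4: W@(2,2) -> caps B=0 W=0
Move 5: B@(3,3) -> caps B=0 W=0
Move 6: W@(0,2) -> caps B=0 W=0
Move 7: B@(1,1) -> caps B=0 W=0
Move 8: W@(1,3) -> caps B=0 W=1
Move 9: B@(3,0) -> caps B=0 W=1
Move 10: W@(2,1) -> caps B=0 W=1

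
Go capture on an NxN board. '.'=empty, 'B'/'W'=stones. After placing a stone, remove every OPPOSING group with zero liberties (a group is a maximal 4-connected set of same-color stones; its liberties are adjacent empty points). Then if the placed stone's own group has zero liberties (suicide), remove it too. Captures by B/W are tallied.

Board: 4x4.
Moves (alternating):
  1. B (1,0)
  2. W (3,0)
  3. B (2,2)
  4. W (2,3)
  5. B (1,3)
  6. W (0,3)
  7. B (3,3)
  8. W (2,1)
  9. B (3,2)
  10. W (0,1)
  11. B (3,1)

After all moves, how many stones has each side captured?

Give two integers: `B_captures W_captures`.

Move 1: B@(1,0) -> caps B=0 W=0
Move 2: W@(3,0) -> caps B=0 W=0
Move 3: B@(2,2) -> caps B=0 W=0
Move 4: W@(2,3) -> caps B=0 W=0
Move 5: B@(1,3) -> caps B=0 W=0
Move 6: W@(0,3) -> caps B=0 W=0
Move 7: B@(3,3) -> caps B=1 W=0
Move 8: W@(2,1) -> caps B=1 W=0
Move 9: B@(3,2) -> caps B=1 W=0
Move 10: W@(0,1) -> caps B=1 W=0
Move 11: B@(3,1) -> caps B=1 W=0

Answer: 1 0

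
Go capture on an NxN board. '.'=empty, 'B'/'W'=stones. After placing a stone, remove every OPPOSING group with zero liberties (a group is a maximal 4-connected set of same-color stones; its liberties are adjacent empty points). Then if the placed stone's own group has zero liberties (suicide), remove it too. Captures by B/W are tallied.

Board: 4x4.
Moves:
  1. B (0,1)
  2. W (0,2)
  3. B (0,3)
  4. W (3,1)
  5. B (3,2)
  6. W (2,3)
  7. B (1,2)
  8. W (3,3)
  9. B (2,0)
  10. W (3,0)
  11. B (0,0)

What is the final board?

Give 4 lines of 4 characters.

Move 1: B@(0,1) -> caps B=0 W=0
Move 2: W@(0,2) -> caps B=0 W=0
Move 3: B@(0,3) -> caps B=0 W=0
Move 4: W@(3,1) -> caps B=0 W=0
Move 5: B@(3,2) -> caps B=0 W=0
Move 6: W@(2,3) -> caps B=0 W=0
Move 7: B@(1,2) -> caps B=1 W=0
Move 8: W@(3,3) -> caps B=1 W=0
Move 9: B@(2,0) -> caps B=1 W=0
Move 10: W@(3,0) -> caps B=1 W=0
Move 11: B@(0,0) -> caps B=1 W=0

Answer: BB.B
..B.
B..W
WWBW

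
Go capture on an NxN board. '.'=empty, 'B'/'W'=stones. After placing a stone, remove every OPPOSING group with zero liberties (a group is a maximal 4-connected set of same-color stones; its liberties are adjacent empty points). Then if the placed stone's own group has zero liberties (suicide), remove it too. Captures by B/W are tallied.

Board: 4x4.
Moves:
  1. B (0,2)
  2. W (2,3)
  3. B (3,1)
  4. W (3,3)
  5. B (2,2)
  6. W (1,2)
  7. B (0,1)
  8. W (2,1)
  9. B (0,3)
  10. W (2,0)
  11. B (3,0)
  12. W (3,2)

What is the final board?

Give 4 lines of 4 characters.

Answer: .BBB
..W.
WW.W
..WW

Derivation:
Move 1: B@(0,2) -> caps B=0 W=0
Move 2: W@(2,3) -> caps B=0 W=0
Move 3: B@(3,1) -> caps B=0 W=0
Move 4: W@(3,3) -> caps B=0 W=0
Move 5: B@(2,2) -> caps B=0 W=0
Move 6: W@(1,2) -> caps B=0 W=0
Move 7: B@(0,1) -> caps B=0 W=0
Move 8: W@(2,1) -> caps B=0 W=0
Move 9: B@(0,3) -> caps B=0 W=0
Move 10: W@(2,0) -> caps B=0 W=0
Move 11: B@(3,0) -> caps B=0 W=0
Move 12: W@(3,2) -> caps B=0 W=3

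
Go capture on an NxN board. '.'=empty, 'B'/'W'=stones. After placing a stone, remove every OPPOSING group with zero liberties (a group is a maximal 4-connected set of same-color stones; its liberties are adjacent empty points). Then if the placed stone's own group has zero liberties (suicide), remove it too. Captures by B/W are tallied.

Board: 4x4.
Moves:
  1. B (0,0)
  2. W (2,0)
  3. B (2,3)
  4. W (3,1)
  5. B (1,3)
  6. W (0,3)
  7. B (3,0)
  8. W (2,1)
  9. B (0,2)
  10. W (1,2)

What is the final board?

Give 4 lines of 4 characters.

Answer: B.B.
..WB
WW.B
.W..

Derivation:
Move 1: B@(0,0) -> caps B=0 W=0
Move 2: W@(2,0) -> caps B=0 W=0
Move 3: B@(2,3) -> caps B=0 W=0
Move 4: W@(3,1) -> caps B=0 W=0
Move 5: B@(1,3) -> caps B=0 W=0
Move 6: W@(0,3) -> caps B=0 W=0
Move 7: B@(3,0) -> caps B=0 W=0
Move 8: W@(2,1) -> caps B=0 W=0
Move 9: B@(0,2) -> caps B=1 W=0
Move 10: W@(1,2) -> caps B=1 W=0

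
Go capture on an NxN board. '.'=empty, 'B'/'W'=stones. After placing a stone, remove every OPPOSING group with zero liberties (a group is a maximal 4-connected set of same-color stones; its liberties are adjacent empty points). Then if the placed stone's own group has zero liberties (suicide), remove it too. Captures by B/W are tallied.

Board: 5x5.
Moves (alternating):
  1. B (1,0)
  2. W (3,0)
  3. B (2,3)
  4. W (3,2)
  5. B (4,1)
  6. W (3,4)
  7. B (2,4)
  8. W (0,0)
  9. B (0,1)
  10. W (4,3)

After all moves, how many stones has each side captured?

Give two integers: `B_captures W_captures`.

Answer: 1 0

Derivation:
Move 1: B@(1,0) -> caps B=0 W=0
Move 2: W@(3,0) -> caps B=0 W=0
Move 3: B@(2,3) -> caps B=0 W=0
Move 4: W@(3,2) -> caps B=0 W=0
Move 5: B@(4,1) -> caps B=0 W=0
Move 6: W@(3,4) -> caps B=0 W=0
Move 7: B@(2,4) -> caps B=0 W=0
Move 8: W@(0,0) -> caps B=0 W=0
Move 9: B@(0,1) -> caps B=1 W=0
Move 10: W@(4,3) -> caps B=1 W=0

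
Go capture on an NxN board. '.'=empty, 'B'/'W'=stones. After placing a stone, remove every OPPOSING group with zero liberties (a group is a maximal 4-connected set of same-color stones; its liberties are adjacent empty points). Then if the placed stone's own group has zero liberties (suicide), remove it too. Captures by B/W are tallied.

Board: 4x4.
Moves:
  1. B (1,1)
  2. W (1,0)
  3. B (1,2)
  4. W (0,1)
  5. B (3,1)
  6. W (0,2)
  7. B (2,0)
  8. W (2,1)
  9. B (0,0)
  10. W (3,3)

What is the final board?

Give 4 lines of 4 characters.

Answer: BWW.
.BB.
BW..
.B.W

Derivation:
Move 1: B@(1,1) -> caps B=0 W=0
Move 2: W@(1,0) -> caps B=0 W=0
Move 3: B@(1,2) -> caps B=0 W=0
Move 4: W@(0,1) -> caps B=0 W=0
Move 5: B@(3,1) -> caps B=0 W=0
Move 6: W@(0,2) -> caps B=0 W=0
Move 7: B@(2,0) -> caps B=0 W=0
Move 8: W@(2,1) -> caps B=0 W=0
Move 9: B@(0,0) -> caps B=1 W=0
Move 10: W@(3,3) -> caps B=1 W=0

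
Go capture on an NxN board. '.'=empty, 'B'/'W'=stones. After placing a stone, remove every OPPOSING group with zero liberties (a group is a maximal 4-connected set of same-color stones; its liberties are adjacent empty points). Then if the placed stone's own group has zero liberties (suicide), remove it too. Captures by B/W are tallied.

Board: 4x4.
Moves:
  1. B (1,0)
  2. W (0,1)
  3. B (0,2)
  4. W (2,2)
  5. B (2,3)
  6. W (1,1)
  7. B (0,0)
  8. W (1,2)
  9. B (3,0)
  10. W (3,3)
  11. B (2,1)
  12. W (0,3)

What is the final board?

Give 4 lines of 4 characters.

Answer: BW.W
BWW.
.BWB
B..W

Derivation:
Move 1: B@(1,0) -> caps B=0 W=0
Move 2: W@(0,1) -> caps B=0 W=0
Move 3: B@(0,2) -> caps B=0 W=0
Move 4: W@(2,2) -> caps B=0 W=0
Move 5: B@(2,3) -> caps B=0 W=0
Move 6: W@(1,1) -> caps B=0 W=0
Move 7: B@(0,0) -> caps B=0 W=0
Move 8: W@(1,2) -> caps B=0 W=0
Move 9: B@(3,0) -> caps B=0 W=0
Move 10: W@(3,3) -> caps B=0 W=0
Move 11: B@(2,1) -> caps B=0 W=0
Move 12: W@(0,3) -> caps B=0 W=1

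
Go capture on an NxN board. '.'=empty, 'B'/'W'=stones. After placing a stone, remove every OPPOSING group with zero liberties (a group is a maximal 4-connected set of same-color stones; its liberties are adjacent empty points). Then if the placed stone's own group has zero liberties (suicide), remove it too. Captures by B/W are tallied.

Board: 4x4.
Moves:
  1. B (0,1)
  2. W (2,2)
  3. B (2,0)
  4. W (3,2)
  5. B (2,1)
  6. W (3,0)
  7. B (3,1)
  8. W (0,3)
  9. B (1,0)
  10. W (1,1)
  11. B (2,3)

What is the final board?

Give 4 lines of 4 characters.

Answer: .B.W
BW..
BBWB
.BW.

Derivation:
Move 1: B@(0,1) -> caps B=0 W=0
Move 2: W@(2,2) -> caps B=0 W=0
Move 3: B@(2,0) -> caps B=0 W=0
Move 4: W@(3,2) -> caps B=0 W=0
Move 5: B@(2,1) -> caps B=0 W=0
Move 6: W@(3,0) -> caps B=0 W=0
Move 7: B@(3,1) -> caps B=1 W=0
Move 8: W@(0,3) -> caps B=1 W=0
Move 9: B@(1,0) -> caps B=1 W=0
Move 10: W@(1,1) -> caps B=1 W=0
Move 11: B@(2,3) -> caps B=1 W=0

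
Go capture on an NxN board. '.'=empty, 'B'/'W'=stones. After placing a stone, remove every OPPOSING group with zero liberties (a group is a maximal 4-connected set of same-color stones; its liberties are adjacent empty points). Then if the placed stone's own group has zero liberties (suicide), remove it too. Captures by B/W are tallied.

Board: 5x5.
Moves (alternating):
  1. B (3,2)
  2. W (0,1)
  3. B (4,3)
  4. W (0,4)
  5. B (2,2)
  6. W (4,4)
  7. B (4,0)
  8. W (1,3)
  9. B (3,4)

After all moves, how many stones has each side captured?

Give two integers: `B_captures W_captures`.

Answer: 1 0

Derivation:
Move 1: B@(3,2) -> caps B=0 W=0
Move 2: W@(0,1) -> caps B=0 W=0
Move 3: B@(4,3) -> caps B=0 W=0
Move 4: W@(0,4) -> caps B=0 W=0
Move 5: B@(2,2) -> caps B=0 W=0
Move 6: W@(4,4) -> caps B=0 W=0
Move 7: B@(4,0) -> caps B=0 W=0
Move 8: W@(1,3) -> caps B=0 W=0
Move 9: B@(3,4) -> caps B=1 W=0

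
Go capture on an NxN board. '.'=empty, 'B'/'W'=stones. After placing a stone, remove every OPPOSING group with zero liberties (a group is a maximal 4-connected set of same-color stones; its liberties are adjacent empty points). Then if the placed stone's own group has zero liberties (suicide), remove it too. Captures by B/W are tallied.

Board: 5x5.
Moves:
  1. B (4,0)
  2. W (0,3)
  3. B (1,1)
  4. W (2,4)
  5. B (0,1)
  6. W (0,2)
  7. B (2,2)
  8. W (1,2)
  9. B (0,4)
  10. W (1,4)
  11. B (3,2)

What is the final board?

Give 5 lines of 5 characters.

Move 1: B@(4,0) -> caps B=0 W=0
Move 2: W@(0,3) -> caps B=0 W=0
Move 3: B@(1,1) -> caps B=0 W=0
Move 4: W@(2,4) -> caps B=0 W=0
Move 5: B@(0,1) -> caps B=0 W=0
Move 6: W@(0,2) -> caps B=0 W=0
Move 7: B@(2,2) -> caps B=0 W=0
Move 8: W@(1,2) -> caps B=0 W=0
Move 9: B@(0,4) -> caps B=0 W=0
Move 10: W@(1,4) -> caps B=0 W=1
Move 11: B@(3,2) -> caps B=0 W=1

Answer: .BWW.
.BW.W
..B.W
..B..
B....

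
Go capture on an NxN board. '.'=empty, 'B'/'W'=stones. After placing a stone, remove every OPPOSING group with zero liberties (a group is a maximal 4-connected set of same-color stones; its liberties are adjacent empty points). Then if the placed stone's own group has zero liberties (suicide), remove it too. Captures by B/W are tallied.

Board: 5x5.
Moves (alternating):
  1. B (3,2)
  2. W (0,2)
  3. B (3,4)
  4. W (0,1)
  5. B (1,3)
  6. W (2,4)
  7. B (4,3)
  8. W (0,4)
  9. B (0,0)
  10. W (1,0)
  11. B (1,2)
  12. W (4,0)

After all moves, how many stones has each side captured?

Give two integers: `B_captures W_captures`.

Answer: 0 1

Derivation:
Move 1: B@(3,2) -> caps B=0 W=0
Move 2: W@(0,2) -> caps B=0 W=0
Move 3: B@(3,4) -> caps B=0 W=0
Move 4: W@(0,1) -> caps B=0 W=0
Move 5: B@(1,3) -> caps B=0 W=0
Move 6: W@(2,4) -> caps B=0 W=0
Move 7: B@(4,3) -> caps B=0 W=0
Move 8: W@(0,4) -> caps B=0 W=0
Move 9: B@(0,0) -> caps B=0 W=0
Move 10: W@(1,0) -> caps B=0 W=1
Move 11: B@(1,2) -> caps B=0 W=1
Move 12: W@(4,0) -> caps B=0 W=1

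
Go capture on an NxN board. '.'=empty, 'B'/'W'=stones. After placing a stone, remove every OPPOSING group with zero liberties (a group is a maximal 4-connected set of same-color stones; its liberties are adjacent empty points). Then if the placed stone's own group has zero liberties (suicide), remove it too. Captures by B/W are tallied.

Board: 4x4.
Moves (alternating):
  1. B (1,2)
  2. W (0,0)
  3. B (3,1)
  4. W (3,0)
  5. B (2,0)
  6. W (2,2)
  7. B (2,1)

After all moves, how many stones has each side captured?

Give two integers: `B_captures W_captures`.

Move 1: B@(1,2) -> caps B=0 W=0
Move 2: W@(0,0) -> caps B=0 W=0
Move 3: B@(3,1) -> caps B=0 W=0
Move 4: W@(3,0) -> caps B=0 W=0
Move 5: B@(2,0) -> caps B=1 W=0
Move 6: W@(2,2) -> caps B=1 W=0
Move 7: B@(2,1) -> caps B=1 W=0

Answer: 1 0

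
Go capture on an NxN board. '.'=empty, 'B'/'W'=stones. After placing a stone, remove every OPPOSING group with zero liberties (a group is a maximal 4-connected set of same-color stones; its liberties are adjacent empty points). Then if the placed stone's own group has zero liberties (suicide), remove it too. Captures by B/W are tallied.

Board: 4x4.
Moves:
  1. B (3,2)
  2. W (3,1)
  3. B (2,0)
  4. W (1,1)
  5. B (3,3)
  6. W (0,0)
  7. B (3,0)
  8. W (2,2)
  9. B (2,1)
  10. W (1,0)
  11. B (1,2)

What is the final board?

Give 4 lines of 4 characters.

Move 1: B@(3,2) -> caps B=0 W=0
Move 2: W@(3,1) -> caps B=0 W=0
Move 3: B@(2,0) -> caps B=0 W=0
Move 4: W@(1,1) -> caps B=0 W=0
Move 5: B@(3,3) -> caps B=0 W=0
Move 6: W@(0,0) -> caps B=0 W=0
Move 7: B@(3,0) -> caps B=0 W=0
Move 8: W@(2,2) -> caps B=0 W=0
Move 9: B@(2,1) -> caps B=1 W=0
Move 10: W@(1,0) -> caps B=1 W=0
Move 11: B@(1,2) -> caps B=1 W=0

Answer: W...
WWB.
BBW.
B.BB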